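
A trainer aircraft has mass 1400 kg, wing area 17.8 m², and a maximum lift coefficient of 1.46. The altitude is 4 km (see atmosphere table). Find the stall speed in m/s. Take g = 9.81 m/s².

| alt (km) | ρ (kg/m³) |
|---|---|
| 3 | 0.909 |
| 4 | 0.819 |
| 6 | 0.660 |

V_stall = 35.9 m/s

At 4 km, from the table: ρ = 0.819 kg/m³.
Weight W = mg = 1400 × 9.81 = 13730 N.
V_stall = √(2W/(ρ·S·CL,max)) = √(2 × 13730 / (0.819 × 17.8 × 1.46))
V_stall = √1291 = 35.9 m/s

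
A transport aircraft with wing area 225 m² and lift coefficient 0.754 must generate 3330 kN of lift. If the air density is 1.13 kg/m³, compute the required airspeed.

v = 186 m/s

L = ½ρv²S·CL ⇒ v = √(2L/(ρ·S·CL))
v = √(2 × 3.33×10^6 / (1.13 × 225 × 0.754)) = √34740 = 186 m/s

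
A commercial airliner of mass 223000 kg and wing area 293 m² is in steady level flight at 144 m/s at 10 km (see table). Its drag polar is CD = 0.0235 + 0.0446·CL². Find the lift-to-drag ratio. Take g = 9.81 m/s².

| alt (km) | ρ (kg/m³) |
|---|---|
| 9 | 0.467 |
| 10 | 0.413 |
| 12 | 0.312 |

At 10 km, from the table: ρ = 0.413 kg/m³.
Level flight ⇒ L = W = m·g = 223000 × 9.81 = 2.1876×10^6 N.
Dynamic pressure q = 0.5 × 0.413 × 144² = 4282 Pa.
CL = W/(q·S) = 2.1876×10^6 / (4282 × 293) = 1.744.
CD = 0.0235 + 0.0446 × 1.744² = 0.1591.
L/D = CL/CD = 1.744 / 0.1591 = 11

L/D = 11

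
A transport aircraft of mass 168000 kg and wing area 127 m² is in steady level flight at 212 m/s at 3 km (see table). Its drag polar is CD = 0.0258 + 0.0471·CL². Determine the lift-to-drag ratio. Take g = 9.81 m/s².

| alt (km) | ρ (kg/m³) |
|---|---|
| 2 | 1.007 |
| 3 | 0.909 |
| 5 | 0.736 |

At 3 km, from the table: ρ = 0.909 kg/m³.
Level flight ⇒ L = W = m·g = 168000 × 9.81 = 1.6481×10^6 N.
q = ½ρv² = ½ × 0.909 × 212² = 20430 Pa.
Required CL = L/(qS) = 1.6481×10^6/(20430·127) = 0.6353.
CD = 0.0258 + 0.0471 × 0.6353² = 0.04481.
L/D = CL/CD = 0.6353 / 0.04481 = 14.2

L/D = 14.2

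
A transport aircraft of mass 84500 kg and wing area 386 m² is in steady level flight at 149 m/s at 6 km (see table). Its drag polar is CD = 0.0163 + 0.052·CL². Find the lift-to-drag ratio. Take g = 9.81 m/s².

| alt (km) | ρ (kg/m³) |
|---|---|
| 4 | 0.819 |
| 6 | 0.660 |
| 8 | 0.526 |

L/D = 14.1

At 6 km, from the table: ρ = 0.660 kg/m³.
Level flight ⇒ L = W = m·g = 84500 × 9.81 = 8.2894×10^5 N.
q = ½ρv² = ½ × 0.66 × 149² = 7326 Pa.
CL = W/(q·S) = 8.2894×10^5 / (7326 × 386) = 0.2931.
CD = 0.0163 + 0.052 × 0.2931² = 0.02077.
L/D = CL/CD = 0.2931 / 0.02077 = 14.1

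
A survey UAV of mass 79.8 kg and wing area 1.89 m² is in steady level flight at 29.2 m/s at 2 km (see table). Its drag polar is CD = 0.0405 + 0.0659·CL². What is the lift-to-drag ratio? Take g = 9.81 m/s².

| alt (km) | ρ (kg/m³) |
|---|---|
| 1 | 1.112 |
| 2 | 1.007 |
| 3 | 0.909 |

At 2 km, from the table: ρ = 1.007 kg/m³.
Weight W = mg = 79.8 × 9.81 = 782.84 N; in level flight L = W.
Dynamic pressure q = 0.5 × 1.007 × 29.2² = 429.3 Pa.
Required CL = L/(qS) = 782.84/(429.3·1.89) = 0.9648.
CD = 0.0405 + 0.0659 × 0.9648² = 0.1018.
L/D = CL/CD = 0.9648 / 0.1018 = 9.47

L/D = 9.47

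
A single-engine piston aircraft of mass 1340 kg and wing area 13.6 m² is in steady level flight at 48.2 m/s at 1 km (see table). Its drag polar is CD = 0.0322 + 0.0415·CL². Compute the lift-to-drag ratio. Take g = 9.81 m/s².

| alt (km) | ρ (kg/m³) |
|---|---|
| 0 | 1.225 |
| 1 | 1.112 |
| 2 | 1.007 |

L/D = 13.5

At 1 km, from the table: ρ = 1.112 kg/m³.
Weight W = mg = 1340 × 9.81 = 13145 N; in level flight L = W.
q = ½ρv² = ½ × 1.112 × 48.2² = 1292 Pa.
CL = 2W/(ρv²S) = 2×13145/(1.112×48.2²×13.6) = 0.7483.
CD = 0.0322 + 0.0415 × 0.7483² = 0.05544.
L/D = CL/CD = 0.7483 / 0.05544 = 13.5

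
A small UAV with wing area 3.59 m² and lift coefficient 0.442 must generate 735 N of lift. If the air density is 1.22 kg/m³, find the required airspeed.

v = 27.6 m/s

L = ½ρv²S·CL ⇒ v = √(2L/(ρ·S·CL))
v = √(2 × 735 / (1.22 × 3.59 × 0.442)) = √759.3 = 27.6 m/s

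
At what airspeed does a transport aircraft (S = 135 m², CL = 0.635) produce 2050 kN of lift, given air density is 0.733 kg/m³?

v = 255 m/s

L = ½ρv²S·CL ⇒ v = √(2L/(ρ·S·CL))
v = √(2 × 2.05×10^6 / (0.733 × 135 × 0.635)) = √65250 = 255 m/s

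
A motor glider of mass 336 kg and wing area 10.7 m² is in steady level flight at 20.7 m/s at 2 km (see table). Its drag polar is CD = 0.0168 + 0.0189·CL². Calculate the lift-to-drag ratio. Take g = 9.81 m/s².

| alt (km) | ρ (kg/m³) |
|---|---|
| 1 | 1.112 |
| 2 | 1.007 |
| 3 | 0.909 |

At 2 km, from the table: ρ = 1.007 kg/m³.
Level flight ⇒ L = W = m·g = 336 × 9.81 = 3296.2 N.
Dynamic pressure q = 0.5 × 1.007 × 20.7² = 215.7 Pa.
CL = 2W/(ρv²S) = 2×3296.2/(1.007×20.7²×10.7) = 1.428.
CD = 0.0168 + 0.0189 × 1.428² = 0.05533.
L/D = CL/CD = 1.428 / 0.05533 = 25.8

L/D = 25.8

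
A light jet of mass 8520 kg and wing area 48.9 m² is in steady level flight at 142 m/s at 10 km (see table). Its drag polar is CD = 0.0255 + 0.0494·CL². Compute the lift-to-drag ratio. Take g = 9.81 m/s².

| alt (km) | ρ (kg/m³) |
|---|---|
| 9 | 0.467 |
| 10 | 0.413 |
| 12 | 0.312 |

At 10 km, from the table: ρ = 0.413 kg/m³.
Weight W = mg = 8520 × 9.81 = 83581 N; in level flight L = W.
q = ½ρv² = ½ × 0.413 × 142² = 4164 Pa.
CL = W/(q·S) = 83581 / (4164 × 48.9) = 0.4105.
CD = 0.0255 + 0.0494 × 0.4105² = 0.03382.
L/D = CL/CD = 0.4105 / 0.03382 = 12.1

L/D = 12.1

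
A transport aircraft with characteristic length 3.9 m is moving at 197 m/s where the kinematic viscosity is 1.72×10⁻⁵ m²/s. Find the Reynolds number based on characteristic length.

Re = 4.47×10^7

Re = v·c/ν = 197 × 3.9 / (1.72×10⁻⁵) = 4.47×10^7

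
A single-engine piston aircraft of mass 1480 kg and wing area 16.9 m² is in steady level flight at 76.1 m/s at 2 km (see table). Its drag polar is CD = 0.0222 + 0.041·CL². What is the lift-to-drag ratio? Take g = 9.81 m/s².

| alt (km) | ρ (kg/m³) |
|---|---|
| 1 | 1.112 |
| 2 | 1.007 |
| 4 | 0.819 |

L/D = 11.4

At 2 km, from the table: ρ = 1.007 kg/m³.
In steady level flight, lift balances weight: W = mg = 1480 × 9.81 = 14519 N.
q = ½ρv² = ½ × 1.007 × 76.1² = 2916 Pa.
CL = W/(q·S) = 14519 / (2916 × 16.9) = 0.2946.
CD = 0.0222 + 0.041 × 0.2946² = 0.02576.
L/D = CL/CD = 0.2946 / 0.02576 = 11.4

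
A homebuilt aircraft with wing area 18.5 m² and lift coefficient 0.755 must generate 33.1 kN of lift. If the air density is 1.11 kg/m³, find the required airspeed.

L = ½ρv²S·CL ⇒ v = √(2L/(ρ·S·CL))
v = √(2 × 33100 / (1.11 × 18.5 × 0.755)) = √4270 = 65.3 m/s

v = 65.3 m/s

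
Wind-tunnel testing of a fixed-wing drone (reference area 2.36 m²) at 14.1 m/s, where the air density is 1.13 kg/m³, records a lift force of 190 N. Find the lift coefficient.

CL = 0.717

From L = ½ρv²S·CL, rearranging gives CL = 2L/(ρv²S).
CL = 2 × 190 / (1.13 × 14.1² × 2.36) = 0.717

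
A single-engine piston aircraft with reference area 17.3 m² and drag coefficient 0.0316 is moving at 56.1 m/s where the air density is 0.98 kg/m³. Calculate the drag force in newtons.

D = 843 N

Dynamic pressure q = ½ρv² = ½ × 0.98 × 56.1² = 1542 Pa.
D = q·S·CD = 1542 × 17.3 × 0.0316 = 843 N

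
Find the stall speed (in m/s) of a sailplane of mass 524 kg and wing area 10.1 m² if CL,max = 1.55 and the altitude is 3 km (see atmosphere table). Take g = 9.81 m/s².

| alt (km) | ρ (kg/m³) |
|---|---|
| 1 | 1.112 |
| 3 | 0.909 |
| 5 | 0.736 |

At 3 km, from the table: ρ = 0.909 kg/m³.
Stall occurs when L = W at CL,max. W = mg = 524 × 9.81 = 5140 N.
From L = ½ρV²S·CL,max = W: V_stall = √(2W/(ρSCL,max)) = √(2·5140/(0.909·10.1·1.55))
V_stall = √722.5 = 26.9 m/s

V_stall = 26.9 m/s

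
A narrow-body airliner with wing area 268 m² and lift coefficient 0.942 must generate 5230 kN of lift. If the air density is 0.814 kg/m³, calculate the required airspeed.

L = ½ρv²S·CL ⇒ v = √(2L/(ρ·S·CL))
v = √(2 × 5.23×10^6 / (0.814 × 268 × 0.942)) = √50900 = 226 m/s

v = 226 m/s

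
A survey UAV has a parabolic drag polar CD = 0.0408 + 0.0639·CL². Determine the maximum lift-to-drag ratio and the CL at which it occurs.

(L/D)max = 9.79, at CL = 0.799

For CD = CD0 + K·CL², (L/D)max occurs at CL* = √(CD0/K) and equals 1/(2√(K·CD0)).
(L/D)max = 1/(2√(0.0639 × 0.0408)) = 1/(2 × 0.05106) = 9.79
CL* = √(0.0408/0.0639) = 0.799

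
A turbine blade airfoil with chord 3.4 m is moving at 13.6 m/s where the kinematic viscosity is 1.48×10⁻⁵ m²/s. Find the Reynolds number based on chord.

Re = 3.12×10^6

Re = v·c/ν = 13.6 × 3.4 / (1.48×10⁻⁵) = 3.12×10^6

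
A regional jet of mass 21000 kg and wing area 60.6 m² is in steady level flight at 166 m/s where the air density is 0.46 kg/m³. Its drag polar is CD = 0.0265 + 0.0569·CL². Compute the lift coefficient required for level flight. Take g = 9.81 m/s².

Level flight ⇒ L = W = m·g = 21000 × 9.81 = 2.0601×10^5 N.
q = ½ρv² = ½ × 0.46 × 166² = 6338 Pa.
Required CL = L/(qS) = 2.0601×10^5/(6338·60.6) = 0.5364.

CL = 0.536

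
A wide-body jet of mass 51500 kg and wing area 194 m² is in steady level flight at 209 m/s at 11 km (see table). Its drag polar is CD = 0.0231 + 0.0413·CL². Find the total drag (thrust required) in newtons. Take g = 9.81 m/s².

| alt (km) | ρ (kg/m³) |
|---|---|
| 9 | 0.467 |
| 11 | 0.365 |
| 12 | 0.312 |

At 11 km, from the table: ρ = 0.365 kg/m³.
In steady level flight, lift balances weight: W = mg = 51500 × 9.81 = 5.0522×10^5 N.
q = ½ρv² = ½ × 0.365 × 209² = 7972 Pa.
CL = 2W/(ρv²S) = 2×5.0522×10^5/(0.365×209²×194) = 0.3267.
CD = 0.0231 + 0.0413 × 0.3267² = 0.02751.
D = q·S·CD = 7972 × 194 × 0.02751 = 42540 N

D = 42500 N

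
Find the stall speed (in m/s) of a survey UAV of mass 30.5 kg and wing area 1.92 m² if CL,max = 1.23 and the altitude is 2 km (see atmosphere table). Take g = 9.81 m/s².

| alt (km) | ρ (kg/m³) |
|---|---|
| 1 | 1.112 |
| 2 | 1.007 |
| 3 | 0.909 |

At 2 km, from the table: ρ = 1.007 kg/m³.
At stall, lift equals weight: L = W = m·g = 30.5 × 9.81 = 299.2 N.
From L = ½ρV²S·CL,max = W: V_stall = √(2W/(ρSCL,max)) = √(2·299.2/(1.007·1.92·1.23))
V_stall = √251.6 = 15.9 m/s

V_stall = 15.9 m/s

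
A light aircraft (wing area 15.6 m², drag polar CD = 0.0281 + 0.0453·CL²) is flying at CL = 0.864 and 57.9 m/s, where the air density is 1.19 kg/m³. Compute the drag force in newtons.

D = 1930 N

CD = 0.0281 + 0.0453 × 0.864² = 0.06192
D = ½ρv²S·CD = ½ × 1.19 × 57.9² × 15.6 × 0.06192 = 1930 N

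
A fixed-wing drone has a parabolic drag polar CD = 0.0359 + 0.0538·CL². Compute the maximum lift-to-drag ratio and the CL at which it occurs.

(L/D)max = 11.4, at CL = 0.817

For CD = CD0 + K·CL², (L/D)max occurs at CL* = √(CD0/K) and equals 1/(2√(K·CD0)).
(L/D)max = 1/(2√(0.0538 × 0.0359)) = 1/(2 × 0.04395) = 11.4
CL* = √(0.0359/0.0538) = 0.817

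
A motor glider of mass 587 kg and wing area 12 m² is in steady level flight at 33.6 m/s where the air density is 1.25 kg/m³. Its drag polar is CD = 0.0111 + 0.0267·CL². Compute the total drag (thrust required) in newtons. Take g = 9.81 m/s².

In steady level flight, lift balances weight: W = mg = 587 × 9.81 = 5758.5 N.
Dynamic pressure q = 0.5 × 1.25 × 33.6² = 705.6 Pa.
CL = W/(q·S) = 5758.5 / (705.6 × 12) = 0.6801.
CD = 0.0111 + 0.0267 × 0.6801² = 0.02345.
D = q·S·CD = 705.6 × 12 × 0.02345 = 198.6 N

D = 199 N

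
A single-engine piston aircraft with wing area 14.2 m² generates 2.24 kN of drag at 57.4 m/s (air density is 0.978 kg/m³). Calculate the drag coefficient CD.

CD = 0.0979

From D = ½ρv²S·CD, rearranging gives CD = 2D/(ρv²S).
CD = 2 × 2240 / (0.978 × 57.4² × 14.2) = 0.0979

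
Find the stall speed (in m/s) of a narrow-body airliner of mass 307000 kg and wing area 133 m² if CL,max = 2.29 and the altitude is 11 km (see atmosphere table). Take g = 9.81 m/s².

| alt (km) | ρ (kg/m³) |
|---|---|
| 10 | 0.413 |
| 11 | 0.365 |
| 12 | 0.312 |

V_stall = 233 m/s

At 11 km, from the table: ρ = 0.365 kg/m³.
Weight W = mg = 307000 × 9.81 = 3.012×10^6 N.
From L = ½ρV²S·CL,max = W: V_stall = √(2W/(ρSCL,max)) = √(2·3.012×10^6/(0.365·133·2.29))
V_stall = √54180 = 233 m/s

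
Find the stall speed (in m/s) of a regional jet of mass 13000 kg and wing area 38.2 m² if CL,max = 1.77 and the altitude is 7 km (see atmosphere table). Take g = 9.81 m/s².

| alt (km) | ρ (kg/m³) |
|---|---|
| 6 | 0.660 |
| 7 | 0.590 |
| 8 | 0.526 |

V_stall = 80 m/s

At 7 km, from the table: ρ = 0.590 kg/m³.
Weight W = mg = 13000 × 9.81 = 1.275×10^5 N.
V_stall = √(2W/(ρ·S·CL,max)) = √(2 × 1.275×10^5 / (0.59 × 38.2 × 1.77))
V_stall = √6394 = 80 m/s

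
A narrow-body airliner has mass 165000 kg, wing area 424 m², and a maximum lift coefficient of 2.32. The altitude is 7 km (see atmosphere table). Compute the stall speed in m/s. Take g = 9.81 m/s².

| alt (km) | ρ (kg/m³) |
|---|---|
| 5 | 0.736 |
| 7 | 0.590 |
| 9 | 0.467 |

V_stall = 74.7 m/s

At 7 km, from the table: ρ = 0.590 kg/m³.
Stall occurs when L = W at CL,max. W = mg = 165000 × 9.81 = 1.619×10^6 N.
From L = ½ρV²S·CL,max = W: V_stall = √(2W/(ρSCL,max)) = √(2·1.619×10^6/(0.59·424·2.32))
V_stall = √5578 = 74.7 m/s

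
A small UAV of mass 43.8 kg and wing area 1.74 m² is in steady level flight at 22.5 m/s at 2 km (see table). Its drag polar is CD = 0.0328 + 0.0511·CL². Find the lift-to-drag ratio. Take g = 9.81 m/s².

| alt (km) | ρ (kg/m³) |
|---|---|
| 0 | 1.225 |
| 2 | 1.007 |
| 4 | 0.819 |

L/D = 12

At 2 km, from the table: ρ = 1.007 kg/m³.
Level flight ⇒ L = W = m·g = 43.8 × 9.81 = 429.68 N.
q = ½ρv² = ½ × 1.007 × 22.5² = 254.9 Pa.
CL = W/(q·S) = 429.68 / (254.9 × 1.74) = 0.9688.
CD = 0.0328 + 0.0511 × 0.9688² = 0.08076.
L/D = CL/CD = 0.9688 / 0.08076 = 12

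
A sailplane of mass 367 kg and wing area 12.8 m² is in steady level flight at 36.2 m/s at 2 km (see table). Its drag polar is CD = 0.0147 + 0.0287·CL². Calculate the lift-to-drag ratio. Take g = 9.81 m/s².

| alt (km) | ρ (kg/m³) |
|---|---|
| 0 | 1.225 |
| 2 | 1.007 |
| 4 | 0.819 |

L/D = 21.4

At 2 km, from the table: ρ = 1.007 kg/m³.
Weight W = mg = 367 × 9.81 = 3600.3 N; in level flight L = W.
q = ½ρv² = ½ × 1.007 × 36.2² = 659.8 Pa.
CL = W/(q·S) = 3600.3 / (659.8 × 12.8) = 0.4263.
CD = 0.0147 + 0.0287 × 0.4263² = 0.01992.
L/D = CL/CD = 0.4263 / 0.01992 = 21.4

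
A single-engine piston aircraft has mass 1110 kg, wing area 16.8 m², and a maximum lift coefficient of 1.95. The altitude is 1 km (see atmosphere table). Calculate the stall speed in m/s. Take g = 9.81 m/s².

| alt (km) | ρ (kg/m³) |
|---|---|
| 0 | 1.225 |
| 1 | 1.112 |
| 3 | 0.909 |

V_stall = 24.5 m/s

At 1 km, from the table: ρ = 1.112 kg/m³.
At stall, lift equals weight: L = W = m·g = 1110 × 9.81 = 10890 N.
From L = ½ρV²S·CL,max = W: V_stall = √(2W/(ρSCL,max)) = √(2·10890/(1.112·16.8·1.95))
V_stall = √597.8 = 24.5 m/s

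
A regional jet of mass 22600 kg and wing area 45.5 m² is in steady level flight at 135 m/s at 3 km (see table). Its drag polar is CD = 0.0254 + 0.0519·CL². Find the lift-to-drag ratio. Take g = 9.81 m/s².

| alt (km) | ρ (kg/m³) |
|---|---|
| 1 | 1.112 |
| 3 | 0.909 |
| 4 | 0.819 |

At 3 km, from the table: ρ = 0.909 kg/m³.
Weight W = mg = 22600 × 9.81 = 2.2171×10^5 N; in level flight L = W.
q = ½ρv² = ½ × 0.909 × 135² = 8283 Pa.
CL = 2W/(ρv²S) = 2×2.2171×10^5/(0.909×135²×45.5) = 0.5883.
CD = 0.0254 + 0.0519 × 0.5883² = 0.04336.
L/D = CL/CD = 0.5883 / 0.04336 = 13.6

L/D = 13.6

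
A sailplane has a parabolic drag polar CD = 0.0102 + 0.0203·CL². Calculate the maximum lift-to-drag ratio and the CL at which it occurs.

For CD = CD0 + K·CL², (L/D)max occurs at CL* = √(CD0/K) and equals 1/(2√(K·CD0)).
(L/D)max = 1/(2√(0.0203 × 0.0102)) = 1/(2 × 0.01439) = 34.7
CL* = √(0.0102/0.0203) = 0.709

(L/D)max = 34.7, at CL = 0.709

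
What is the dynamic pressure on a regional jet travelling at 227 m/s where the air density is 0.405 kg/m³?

q = 10400 Pa

q = ½ρv² = ½ × 0.405 × 227² = 10400 Pa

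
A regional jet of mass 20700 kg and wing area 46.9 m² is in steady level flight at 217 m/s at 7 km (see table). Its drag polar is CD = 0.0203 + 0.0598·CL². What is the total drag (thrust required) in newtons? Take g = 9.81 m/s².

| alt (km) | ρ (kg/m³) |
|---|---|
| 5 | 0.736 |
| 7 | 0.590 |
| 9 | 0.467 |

D = 17000 N

At 7 km, from the table: ρ = 0.590 kg/m³.
Weight W = mg = 20700 × 9.81 = 2.0307×10^5 N; in level flight L = W.
Dynamic pressure q = 0.5 × 0.59 × 217² = 13890 Pa.
CL = 2W/(ρv²S) = 2×2.0307×10^5/(0.59×217²×46.9) = 0.3117.
CD = 0.0203 + 0.0598 × 0.3117² = 0.02611.
D = q·S·CD = 13890 × 46.9 × 0.02611 = 17010 N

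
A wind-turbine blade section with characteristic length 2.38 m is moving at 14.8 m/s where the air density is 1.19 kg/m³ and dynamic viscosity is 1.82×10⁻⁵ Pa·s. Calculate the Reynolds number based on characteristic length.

Re = ρ·v·c/μ = 1.19 × 14.8 × 2.38 / (1.82×10⁻⁵) = 2.3×10^6

Re = 2.3×10^6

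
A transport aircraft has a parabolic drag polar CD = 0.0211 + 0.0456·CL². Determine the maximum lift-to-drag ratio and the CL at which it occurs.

(L/D)max = 16.1, at CL = 0.68

For CD = CD0 + K·CL², (L/D)max occurs at CL* = √(CD0/K) and equals 1/(2√(K·CD0)).
(L/D)max = 1/(2√(0.0456 × 0.0211)) = 1/(2 × 0.03102) = 16.1
CL* = √(0.0211/0.0456) = 0.68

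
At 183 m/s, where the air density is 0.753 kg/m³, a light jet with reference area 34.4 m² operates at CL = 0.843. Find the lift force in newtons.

L = 3.66×10^5 N

Dynamic pressure q = ½ρv² = ½ × 0.753 × 183² = 12610 Pa.
L = q·S·CL = 12610 × 34.4 × 0.843 = 3.66×10^5 N ≈ 366 kN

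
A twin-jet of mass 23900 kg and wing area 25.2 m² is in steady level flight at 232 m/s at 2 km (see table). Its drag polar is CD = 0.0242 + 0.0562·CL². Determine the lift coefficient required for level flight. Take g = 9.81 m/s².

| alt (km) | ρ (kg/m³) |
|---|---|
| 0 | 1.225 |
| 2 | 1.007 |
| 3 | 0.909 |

At 2 km, from the table: ρ = 1.007 kg/m³.
Weight W = mg = 23900 × 9.81 = 2.3446×10^5 N; in level flight L = W.
q = ½ρv² = ½ × 1.007 × 232² = 27100 Pa.
CL = 2W/(ρv²S) = 2×2.3446×10^5/(1.007×232²×25.2) = 0.3433.

CL = 0.343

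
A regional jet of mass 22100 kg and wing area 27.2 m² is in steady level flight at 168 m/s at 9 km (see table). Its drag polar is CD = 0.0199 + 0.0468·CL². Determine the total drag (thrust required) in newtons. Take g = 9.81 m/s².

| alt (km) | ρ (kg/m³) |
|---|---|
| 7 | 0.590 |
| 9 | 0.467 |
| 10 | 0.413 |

D = 15800 N

At 9 km, from the table: ρ = 0.467 kg/m³.
In steady level flight, lift balances weight: W = mg = 22100 × 9.81 = 2.168×10^5 N.
q = ½ρv² = ½ × 0.467 × 168² = 6590 Pa.
CL = 2W/(ρv²S) = 2×2.168×10^5/(0.467×168²×27.2) = 1.209.
CD = 0.0199 + 0.0468 × 1.209² = 0.08836.
D = q·S·CD = 6590 × 27.2 × 0.08836 = 15840 N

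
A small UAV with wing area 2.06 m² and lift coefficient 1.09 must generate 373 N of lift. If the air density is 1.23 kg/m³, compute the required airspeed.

L = ½ρv²S·CL ⇒ v = √(2L/(ρ·S·CL))
v = √(2 × 373 / (1.23 × 2.06 × 1.09)) = √270.1 = 16.4 m/s

v = 16.4 m/s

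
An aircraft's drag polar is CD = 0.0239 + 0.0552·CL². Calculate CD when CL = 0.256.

CD = 0.0275

CD = 0.0239 + 0.0552 × 0.256² = 0.0239 + 0.003618 = 0.0275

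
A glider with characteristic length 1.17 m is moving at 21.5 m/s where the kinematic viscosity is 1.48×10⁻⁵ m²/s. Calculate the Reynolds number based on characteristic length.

Re = 1.7×10^6

Re = v·c/ν = 21.5 × 1.17 / (1.48×10⁻⁵) = 1.7×10^6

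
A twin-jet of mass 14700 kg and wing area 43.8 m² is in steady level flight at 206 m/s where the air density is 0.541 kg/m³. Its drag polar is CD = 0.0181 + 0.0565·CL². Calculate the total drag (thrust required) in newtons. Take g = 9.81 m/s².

In steady level flight, lift balances weight: W = mg = 14700 × 9.81 = 1.4421×10^5 N.
q = ½ρv² = ½ × 0.541 × 206² = 11480 Pa.
CL = W/(q·S) = 1.4421×10^5 / (11480 × 43.8) = 0.2868.
CD = 0.0181 + 0.0565 × 0.2868² = 0.02275.
D = q·S·CD = 11480 × 43.8 × 0.02275 = 11440 N

D = 11400 N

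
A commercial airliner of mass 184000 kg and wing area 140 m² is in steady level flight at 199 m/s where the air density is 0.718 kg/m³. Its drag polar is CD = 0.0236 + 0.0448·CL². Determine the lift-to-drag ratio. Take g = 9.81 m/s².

L/D = 15

In steady level flight, lift balances weight: W = mg = 184000 × 9.81 = 1.805×10^6 N.
q = ½ρv² = ½ × 0.718 × 199² = 14220 Pa.
CL = 2W/(ρv²S) = 2×1.805×10^6/(0.718×199²×140) = 0.9069.
CD = 0.0236 + 0.0448 × 0.9069² = 0.06045.
L/D = CL/CD = 0.9069 / 0.06045 = 15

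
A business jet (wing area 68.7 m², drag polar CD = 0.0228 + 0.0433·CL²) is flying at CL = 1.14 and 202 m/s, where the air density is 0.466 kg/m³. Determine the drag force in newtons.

D = 51600 N

CD = 0.0228 + 0.0433 × 1.14² = 0.07907
D = ½ρv²S·CD = ½ × 0.466 × 202² × 68.7 × 0.07907 = 51600 N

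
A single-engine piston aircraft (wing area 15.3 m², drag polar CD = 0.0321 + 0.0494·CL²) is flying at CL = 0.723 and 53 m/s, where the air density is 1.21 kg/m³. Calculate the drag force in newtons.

CD = 0.0321 + 0.0494 × 0.723² = 0.05792
D = ½ρv²S·CD = ½ × 1.21 × 53² × 15.3 × 0.05792 = 1510 N

D = 1510 N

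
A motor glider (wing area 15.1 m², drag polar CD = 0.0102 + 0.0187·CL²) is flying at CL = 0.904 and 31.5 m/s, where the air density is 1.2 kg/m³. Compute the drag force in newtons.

CD = 0.0102 + 0.0187 × 0.904² = 0.02548
D = ½ρv²S·CD = ½ × 1.2 × 31.5² × 15.1 × 0.02548 = 229 N

D = 229 N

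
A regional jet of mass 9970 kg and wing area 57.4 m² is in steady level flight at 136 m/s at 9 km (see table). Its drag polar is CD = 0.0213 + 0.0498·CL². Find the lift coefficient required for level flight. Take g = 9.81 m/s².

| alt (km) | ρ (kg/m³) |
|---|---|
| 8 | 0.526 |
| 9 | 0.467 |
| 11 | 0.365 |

CL = 0.395

At 9 km, from the table: ρ = 0.467 kg/m³.
In steady level flight, lift balances weight: W = mg = 9970 × 9.81 = 97806 N.
Dynamic pressure q = 0.5 × 0.467 × 136² = 4319 Pa.
CL = 2W/(ρv²S) = 2×97806/(0.467×136²×57.4) = 0.3945.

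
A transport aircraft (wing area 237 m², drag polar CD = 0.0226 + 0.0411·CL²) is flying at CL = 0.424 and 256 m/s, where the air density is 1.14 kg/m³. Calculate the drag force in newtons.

CD = 0.0226 + 0.0411 × 0.424² = 0.02999
D = ½ρv²S·CD = ½ × 1.14 × 256² × 237 × 0.02999 = 2.65×10^5 N

D = 2.65×10^5 N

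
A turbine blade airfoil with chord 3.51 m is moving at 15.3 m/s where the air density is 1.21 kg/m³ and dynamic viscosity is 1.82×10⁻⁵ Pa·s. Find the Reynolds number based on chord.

Re = 3.57×10^6

Re = ρ·v·c/μ = 1.21 × 15.3 × 3.51 / (1.82×10⁻⁵) = 3.57×10^6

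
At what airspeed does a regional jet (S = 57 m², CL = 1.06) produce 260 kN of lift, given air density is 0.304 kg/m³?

L = ½ρv²S·CL ⇒ v = √(2L/(ρ·S·CL))
v = √(2 × 2.6×10^5 / (0.304 × 57 × 1.06)) = √28310 = 168 m/s

v = 168 m/s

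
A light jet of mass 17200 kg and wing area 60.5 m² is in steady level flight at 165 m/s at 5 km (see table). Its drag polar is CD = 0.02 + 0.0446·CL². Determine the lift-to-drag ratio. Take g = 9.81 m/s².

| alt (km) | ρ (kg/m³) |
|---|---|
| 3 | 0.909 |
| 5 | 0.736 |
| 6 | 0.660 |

L/D = 11.9

At 5 km, from the table: ρ = 0.736 kg/m³.
Weight W = mg = 17200 × 9.81 = 1.6873×10^5 N; in level flight L = W.
Dynamic pressure q = 0.5 × 0.736 × 165² = 10020 Pa.
CL = W/(q·S) = 1.6873×10^5 / (10020 × 60.5) = 0.2784.
CD = 0.02 + 0.0446 × 0.2784² = 0.02346.
L/D = CL/CD = 0.2784 / 0.02346 = 11.9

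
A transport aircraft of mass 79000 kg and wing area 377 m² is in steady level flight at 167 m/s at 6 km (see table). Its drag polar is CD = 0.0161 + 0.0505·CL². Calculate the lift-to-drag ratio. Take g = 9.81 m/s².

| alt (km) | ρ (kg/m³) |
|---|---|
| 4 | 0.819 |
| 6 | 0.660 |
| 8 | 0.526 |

L/D = 12

At 6 km, from the table: ρ = 0.660 kg/m³.
Level flight ⇒ L = W = m·g = 79000 × 9.81 = 7.7499×10^5 N.
q = ½ρv² = ½ × 0.66 × 167² = 9203 Pa.
CL = W/(q·S) = 7.7499×10^5 / (9203 × 377) = 0.2234.
CD = 0.0161 + 0.0505 × 0.2234² = 0.01862.
L/D = CL/CD = 0.2234 / 0.01862 = 12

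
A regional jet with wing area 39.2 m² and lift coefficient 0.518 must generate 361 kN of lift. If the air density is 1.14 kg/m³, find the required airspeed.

L = ½ρv²S·CL ⇒ v = √(2L/(ρ·S·CL))
v = √(2 × 3.61×10^5 / (1.14 × 39.2 × 0.518)) = √31190 = 177 m/s

v = 177 m/s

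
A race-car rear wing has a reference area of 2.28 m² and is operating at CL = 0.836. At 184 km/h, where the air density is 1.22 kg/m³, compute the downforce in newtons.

L = 3040 N

Convert speed: v = 184 km/h ÷ 3.6 = 51.11 m/s.
Dynamic pressure q = ½ρv² = ½ × 1.22 × 51.11² = 1594 Pa.
L = q·S·CL = 1594 × 2.28 × 0.836 = 3040 N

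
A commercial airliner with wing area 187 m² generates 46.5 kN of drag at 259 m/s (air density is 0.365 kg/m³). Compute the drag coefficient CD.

From D = ½ρv²S·CD, rearranging gives CD = 2D/(ρv²S).
CD = 2 × 46500 / (0.365 × 259² × 187) = 0.0203

CD = 0.0203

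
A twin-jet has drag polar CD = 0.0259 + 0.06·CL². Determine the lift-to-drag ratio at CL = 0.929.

CD = 0.0259 + 0.06 × 0.929² = 0.07768
L/D = CL/CD = 0.929 / 0.07768 = 12

L/D = 12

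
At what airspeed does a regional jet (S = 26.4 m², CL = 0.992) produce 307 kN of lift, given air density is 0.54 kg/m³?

L = ½ρv²S·CL ⇒ v = √(2L/(ρ·S·CL))
v = √(2 × 3.07×10^5 / (0.54 × 26.4 × 0.992)) = √43420 = 208 m/s

v = 208 m/s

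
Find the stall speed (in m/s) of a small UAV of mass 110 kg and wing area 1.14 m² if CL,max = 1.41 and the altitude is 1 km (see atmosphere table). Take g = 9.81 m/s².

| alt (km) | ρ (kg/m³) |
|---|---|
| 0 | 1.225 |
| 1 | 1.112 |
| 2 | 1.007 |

At 1 km, from the table: ρ = 1.112 kg/m³.
Stall occurs when L = W at CL,max. W = mg = 110 × 9.81 = 1079 N.
V_stall = √(2W/(ρ·S·CL,max)) = √(2 × 1079 / (1.112 × 1.14 × 1.41))
V_stall = √1207 = 34.7 m/s

V_stall = 34.7 m/s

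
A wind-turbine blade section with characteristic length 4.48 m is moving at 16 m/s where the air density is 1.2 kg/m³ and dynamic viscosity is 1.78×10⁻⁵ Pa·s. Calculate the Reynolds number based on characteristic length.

Re = 4.83×10^6

Re = ρ·v·c/μ = 1.2 × 16 × 4.48 / (1.78×10⁻⁵) = 4.83×10^6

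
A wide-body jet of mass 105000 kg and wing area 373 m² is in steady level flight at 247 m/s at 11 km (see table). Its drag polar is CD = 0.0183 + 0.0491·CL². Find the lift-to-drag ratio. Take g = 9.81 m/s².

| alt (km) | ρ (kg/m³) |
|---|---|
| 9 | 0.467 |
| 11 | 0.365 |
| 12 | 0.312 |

L/D = 11.6

At 11 km, from the table: ρ = 0.365 kg/m³.
In steady level flight, lift balances weight: W = mg = 105000 × 9.81 = 1.03×10^6 N.
q = ½ρv² = ½ × 0.365 × 247² = 11130 Pa.
Required CL = L/(qS) = 1.03×10^6/(11130·373) = 0.248.
CD = 0.0183 + 0.0491 × 0.248² = 0.02132.
L/D = CL/CD = 0.248 / 0.02132 = 11.6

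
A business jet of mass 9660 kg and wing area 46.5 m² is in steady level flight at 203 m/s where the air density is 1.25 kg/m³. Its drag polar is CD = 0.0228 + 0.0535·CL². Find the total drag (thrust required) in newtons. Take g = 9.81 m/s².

D = 27700 N

Level flight ⇒ L = W = m·g = 9660 × 9.81 = 94765 N.
q = ½ρv² = ½ × 1.25 × 203² = 25760 Pa.
CL = 2W/(ρv²S) = 2×94765/(1.25×203²×46.5) = 0.07913.
CD = 0.0228 + 0.0535 × 0.07913² = 0.02313.
D = q·S·CD = 25760 × 46.5 × 0.02313 = 27710 N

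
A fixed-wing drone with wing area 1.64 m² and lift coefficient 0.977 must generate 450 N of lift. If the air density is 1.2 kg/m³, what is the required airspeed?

L = ½ρv²S·CL ⇒ v = √(2L/(ρ·S·CL))
v = √(2 × 450 / (1.2 × 1.64 × 0.977)) = √468.1 = 21.6 m/s

v = 21.6 m/s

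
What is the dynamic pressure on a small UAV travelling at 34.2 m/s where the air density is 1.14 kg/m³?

q = 667 Pa

q = ½ρv² = ½ × 1.14 × 34.2² = 667 Pa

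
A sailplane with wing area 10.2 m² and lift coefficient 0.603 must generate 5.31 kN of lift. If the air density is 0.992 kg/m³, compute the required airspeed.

v = 41.7 m/s

L = ½ρv²S·CL ⇒ v = √(2L/(ρ·S·CL))
v = √(2 × 5310 / (0.992 × 10.2 × 0.603)) = √1741 = 41.7 m/s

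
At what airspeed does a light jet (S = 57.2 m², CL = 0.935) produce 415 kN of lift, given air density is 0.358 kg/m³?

L = ½ρv²S·CL ⇒ v = √(2L/(ρ·S·CL))
v = √(2 × 4.15×10^5 / (0.358 × 57.2 × 0.935)) = √43350 = 208 m/s

v = 208 m/s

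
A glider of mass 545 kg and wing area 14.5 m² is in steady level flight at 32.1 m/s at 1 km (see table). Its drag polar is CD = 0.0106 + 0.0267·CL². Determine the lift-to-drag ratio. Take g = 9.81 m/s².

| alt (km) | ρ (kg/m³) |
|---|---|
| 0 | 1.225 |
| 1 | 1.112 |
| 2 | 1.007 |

At 1 km, from the table: ρ = 1.112 kg/m³.
In steady level flight, lift balances weight: W = mg = 545 × 9.81 = 5346.4 N.
q = ½ρv² = ½ × 1.112 × 32.1² = 572.9 Pa.
Required CL = L/(qS) = 5346.4/(572.9·14.5) = 0.6436.
CD = 0.0106 + 0.0267 × 0.6436² = 0.02166.
L/D = CL/CD = 0.6436 / 0.02166 = 29.7

L/D = 29.7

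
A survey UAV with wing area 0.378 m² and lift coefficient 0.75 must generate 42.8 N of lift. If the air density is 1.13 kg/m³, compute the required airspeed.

L = ½ρv²S·CL ⇒ v = √(2L/(ρ·S·CL))
v = √(2 × 42.8 / (1.13 × 0.378 × 0.75)) = √267.2 = 16.3 m/s

v = 16.3 m/s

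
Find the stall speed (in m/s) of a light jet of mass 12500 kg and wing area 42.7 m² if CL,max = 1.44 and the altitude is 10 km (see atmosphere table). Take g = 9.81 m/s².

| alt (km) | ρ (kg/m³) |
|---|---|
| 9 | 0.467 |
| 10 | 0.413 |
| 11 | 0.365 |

V_stall = 98.3 m/s

At 10 km, from the table: ρ = 0.413 kg/m³.
Stall occurs when L = W at CL,max. W = mg = 12500 × 9.81 = 1.226×10^5 N.
V_stall = √(2W/(ρ·S·CL,max)) = √(2 × 1.226×10^5 / (0.413 × 42.7 × 1.44))
V_stall = √9658 = 98.3 m/s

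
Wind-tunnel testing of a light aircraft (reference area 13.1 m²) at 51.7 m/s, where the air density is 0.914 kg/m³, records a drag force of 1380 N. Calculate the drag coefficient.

CD = 0.0862

From D = ½ρv²S·CD, rearranging gives CD = 2D/(ρv²S).
CD = 2 × 1380 / (0.914 × 51.7² × 13.1) = 0.0862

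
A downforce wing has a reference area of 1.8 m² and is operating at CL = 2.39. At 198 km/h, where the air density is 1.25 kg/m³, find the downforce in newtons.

Convert speed: v = 198 km/h ÷ 3.6 = 55 m/s.
L = ½ρv²S·CL = ½ × 1.25 × 55² × 1.8 × 2.39 = 8130 N ≈ 8.13 kN

L = 8130 N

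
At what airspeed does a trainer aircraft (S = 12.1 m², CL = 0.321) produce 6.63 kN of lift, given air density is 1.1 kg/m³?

v = 55.7 m/s

L = ½ρv²S·CL ⇒ v = √(2L/(ρ·S·CL))
v = √(2 × 6630 / (1.1 × 12.1 × 0.321)) = √3104 = 55.7 m/s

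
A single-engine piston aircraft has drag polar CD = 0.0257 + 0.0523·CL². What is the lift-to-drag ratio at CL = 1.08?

CD = 0.0257 + 0.0523 × 1.08² = 0.0867
L/D = CL/CD = 1.08 / 0.0867 = 12.5

L/D = 12.5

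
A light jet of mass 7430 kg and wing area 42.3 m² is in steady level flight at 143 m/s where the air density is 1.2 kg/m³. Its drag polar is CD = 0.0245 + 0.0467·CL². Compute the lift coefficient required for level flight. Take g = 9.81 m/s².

CL = 0.14

Weight W = mg = 7430 × 9.81 = 72888 N; in level flight L = W.
q = ½ρv² = ½ × 1.2 × 143² = 12270 Pa.
CL = W/(q·S) = 72888 / (12270 × 42.3) = 0.1404.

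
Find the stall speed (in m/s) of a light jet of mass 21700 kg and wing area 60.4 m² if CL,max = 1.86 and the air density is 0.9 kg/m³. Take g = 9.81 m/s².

Stall occurs when L = W at CL,max. W = mg = 21700 × 9.81 = 2.129×10^5 N.
From L = ½ρV²S·CL,max = W: V_stall = √(2W/(ρSCL,max)) = √(2·2.129×10^5/(0.9·60.4·1.86))
V_stall = √4211 = 64.9 m/s

V_stall = 64.9 m/s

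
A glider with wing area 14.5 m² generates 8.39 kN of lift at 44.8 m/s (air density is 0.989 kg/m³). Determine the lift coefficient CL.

CL = 0.583

From L = ½ρv²S·CL, rearranging gives CL = 2L/(ρv²S).
CL = 2 × 8390 / (0.989 × 44.8² × 14.5) = 0.583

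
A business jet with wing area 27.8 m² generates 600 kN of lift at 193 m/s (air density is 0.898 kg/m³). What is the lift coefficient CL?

CL = 1.29

From L = ½ρv²S·CL, rearranging gives CL = 2L/(ρv²S).
CL = 2 × 6×10^5 / (0.898 × 193² × 27.8) = 1.29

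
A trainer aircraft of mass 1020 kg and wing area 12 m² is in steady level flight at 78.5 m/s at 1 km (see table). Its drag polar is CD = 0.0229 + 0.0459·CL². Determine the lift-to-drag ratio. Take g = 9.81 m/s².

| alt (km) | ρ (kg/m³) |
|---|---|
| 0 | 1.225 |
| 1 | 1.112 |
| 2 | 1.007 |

At 1 km, from the table: ρ = 1.112 kg/m³.
Level flight ⇒ L = W = m·g = 1020 × 9.81 = 10006 N.
q = ½ρv² = ½ × 1.112 × 78.5² = 3426 Pa.
CL = W/(q·S) = 10006 / (3426 × 12) = 0.2434.
CD = 0.0229 + 0.0459 × 0.2434² = 0.02562.
L/D = CL/CD = 0.2434 / 0.02562 = 9.5

L/D = 9.5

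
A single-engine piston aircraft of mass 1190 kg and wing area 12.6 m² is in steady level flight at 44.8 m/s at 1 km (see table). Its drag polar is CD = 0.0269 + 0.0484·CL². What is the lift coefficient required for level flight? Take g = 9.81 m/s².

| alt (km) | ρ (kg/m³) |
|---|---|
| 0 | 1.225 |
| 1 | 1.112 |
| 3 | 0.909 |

At 1 km, from the table: ρ = 1.112 kg/m³.
Weight W = mg = 1190 × 9.81 = 11674 N; in level flight L = W.
Dynamic pressure q = 0.5 × 1.112 × 44.8² = 1116 Pa.
Required CL = L/(qS) = 11674/(1116·12.6) = 0.8303.

CL = 0.83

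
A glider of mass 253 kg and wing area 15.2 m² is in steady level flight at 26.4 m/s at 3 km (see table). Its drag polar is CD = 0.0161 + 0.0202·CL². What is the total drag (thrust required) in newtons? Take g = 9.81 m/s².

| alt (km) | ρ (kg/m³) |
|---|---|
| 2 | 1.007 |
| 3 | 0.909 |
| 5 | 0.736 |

D = 103 N

At 3 km, from the table: ρ = 0.909 kg/m³.
Level flight ⇒ L = W = m·g = 253 × 9.81 = 2481.9 N.
q = ½ρv² = ½ × 0.909 × 26.4² = 316.8 Pa.
CL = 2W/(ρv²S) = 2×2481.9/(0.909×26.4²×15.2) = 0.5155.
CD = 0.0161 + 0.0202 × 0.5155² = 0.02147.
D = q·S·CD = 316.8 × 15.2 × 0.02147 = 103.4 N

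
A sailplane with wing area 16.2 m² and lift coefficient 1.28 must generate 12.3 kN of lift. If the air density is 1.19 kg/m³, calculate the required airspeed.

L = ½ρv²S·CL ⇒ v = √(2L/(ρ·S·CL))
v = √(2 × 12300 / (1.19 × 16.2 × 1.28)) = √996.9 = 31.6 m/s

v = 31.6 m/s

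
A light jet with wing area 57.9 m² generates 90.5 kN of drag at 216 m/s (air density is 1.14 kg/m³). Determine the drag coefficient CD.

CD = 0.0588

From D = ½ρv²S·CD, rearranging gives CD = 2D/(ρv²S).
CD = 2 × 90500 / (1.14 × 216² × 57.9) = 0.0588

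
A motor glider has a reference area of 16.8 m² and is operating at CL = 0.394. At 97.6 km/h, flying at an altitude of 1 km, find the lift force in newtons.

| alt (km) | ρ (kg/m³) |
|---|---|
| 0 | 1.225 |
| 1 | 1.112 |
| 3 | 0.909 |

L = 2710 N

At 1 km, from the table: ρ = 1.112 kg/m³.
Convert speed: v = 97.6 km/h ÷ 3.6 = 27.11 m/s.
Dynamic pressure q = ½ρv² = ½ × 1.112 × 27.11² = 408.7 Pa.
L = q·S·CL = 408.7 × 16.8 × 0.394 = 2710 N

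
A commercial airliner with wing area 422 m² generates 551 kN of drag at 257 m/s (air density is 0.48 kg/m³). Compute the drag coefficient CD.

CD = 0.0824

From D = ½ρv²S·CD, rearranging gives CD = 2D/(ρv²S).
CD = 2 × 5.51×10^5 / (0.48 × 257² × 422) = 0.0824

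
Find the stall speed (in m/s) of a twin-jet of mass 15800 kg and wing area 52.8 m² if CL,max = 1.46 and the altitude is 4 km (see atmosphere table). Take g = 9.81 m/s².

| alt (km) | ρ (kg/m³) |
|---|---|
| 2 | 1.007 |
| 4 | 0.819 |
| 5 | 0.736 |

V_stall = 70.1 m/s

At 4 km, from the table: ρ = 0.819 kg/m³.
Stall occurs when L = W at CL,max. W = mg = 15800 × 9.81 = 1.55×10^5 N.
V_stall = √(2W/(ρ·S·CL,max)) = √(2 × 1.55×10^5 / (0.819 × 52.8 × 1.46))
V_stall = √4910 = 70.1 m/s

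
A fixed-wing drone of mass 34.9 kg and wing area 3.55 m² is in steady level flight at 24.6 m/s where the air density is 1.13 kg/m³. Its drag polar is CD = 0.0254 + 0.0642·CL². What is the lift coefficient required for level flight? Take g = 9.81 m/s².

CL = 0.282

Weight W = mg = 34.9 × 9.81 = 342.37 N; in level flight L = W.
q = ½ρv² = ½ × 1.13 × 24.6² = 341.9 Pa.
CL = W/(q·S) = 342.37 / (341.9 × 3.55) = 0.2821.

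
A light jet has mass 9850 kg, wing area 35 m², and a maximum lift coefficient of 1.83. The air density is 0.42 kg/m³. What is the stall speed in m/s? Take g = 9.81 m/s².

At stall, lift equals weight: L = W = m·g = 9850 × 9.81 = 96630 N.
From L = ½ρV²S·CL,max = W: V_stall = √(2W/(ρSCL,max)) = √(2·96630/(0.42·35·1.83))
V_stall = √7184 = 84.8 m/s

V_stall = 84.8 m/s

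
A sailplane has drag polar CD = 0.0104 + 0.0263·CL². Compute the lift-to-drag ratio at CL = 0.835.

CD = 0.0104 + 0.0263 × 0.835² = 0.02874
L/D = CL/CD = 0.835 / 0.02874 = 29.1

L/D = 29.1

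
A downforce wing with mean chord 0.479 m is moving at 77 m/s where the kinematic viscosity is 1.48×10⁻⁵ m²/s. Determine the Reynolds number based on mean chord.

Re = 2.49×10^6

Re = v·c/ν = 77 × 0.479 / (1.48×10⁻⁵) = 2.49×10^6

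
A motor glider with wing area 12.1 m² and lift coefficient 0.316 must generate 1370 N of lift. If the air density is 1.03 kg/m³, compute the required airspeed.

v = 26.4 m/s

L = ½ρv²S·CL ⇒ v = √(2L/(ρ·S·CL))
v = √(2 × 1370 / (1.03 × 12.1 × 0.316)) = √695.7 = 26.4 m/s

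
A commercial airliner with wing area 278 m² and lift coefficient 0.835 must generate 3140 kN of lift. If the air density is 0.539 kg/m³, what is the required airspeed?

v = 224 m/s

L = ½ρv²S·CL ⇒ v = √(2L/(ρ·S·CL))
v = √(2 × 3.14×10^6 / (0.539 × 278 × 0.835)) = √50190 = 224 m/s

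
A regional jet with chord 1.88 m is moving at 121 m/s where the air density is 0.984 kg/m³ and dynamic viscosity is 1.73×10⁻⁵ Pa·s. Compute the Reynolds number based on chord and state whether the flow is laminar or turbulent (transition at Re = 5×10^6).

Re = 1.29×10^7 (turbulent)

Re = ρ·v·c/μ = 0.984 × 121 × 1.88 / (1.73×10⁻⁵) = 1.29×10^7
Since 1.29×10^7 > 5×10^6, the flow is turbulent.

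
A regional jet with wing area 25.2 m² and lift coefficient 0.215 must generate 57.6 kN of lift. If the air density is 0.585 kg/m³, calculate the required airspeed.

v = 191 m/s

L = ½ρv²S·CL ⇒ v = √(2L/(ρ·S·CL))
v = √(2 × 57600 / (0.585 × 25.2 × 0.215)) = √36350 = 191 m/s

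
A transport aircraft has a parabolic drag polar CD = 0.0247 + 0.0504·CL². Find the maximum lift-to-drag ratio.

For CD = CD0 + K·CL², (L/D)max occurs at CL* = √(CD0/K) and equals 1/(2√(K·CD0)).
(L/D)max = 1/(2√(0.0504 × 0.0247)) = 1/(2 × 0.03528) = 14.2

(L/D)max = 14.2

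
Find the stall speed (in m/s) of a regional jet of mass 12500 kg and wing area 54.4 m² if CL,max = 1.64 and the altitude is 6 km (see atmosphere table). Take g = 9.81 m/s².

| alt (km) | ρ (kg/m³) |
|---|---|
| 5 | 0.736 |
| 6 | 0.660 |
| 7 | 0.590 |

At 6 km, from the table: ρ = 0.660 kg/m³.
Stall occurs when L = W at CL,max. W = mg = 12500 × 9.81 = 1.226×10^5 N.
From L = ½ρV²S·CL,max = W: V_stall = √(2W/(ρSCL,max)) = √(2·1.226×10^5/(0.66·54.4·1.64))
V_stall = √4165 = 64.5 m/s

V_stall = 64.5 m/s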